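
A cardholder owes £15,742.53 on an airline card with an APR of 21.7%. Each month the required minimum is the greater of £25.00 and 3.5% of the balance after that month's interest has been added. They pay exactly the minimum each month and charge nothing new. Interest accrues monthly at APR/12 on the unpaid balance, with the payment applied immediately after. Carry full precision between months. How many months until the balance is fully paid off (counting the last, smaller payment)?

Monthly rate r = 21.7%/12 = 1.80833% = 0.0180833.
While 3.5% of the post-interest balance exceeds £25.00, each month B ← (B·(1+r))·(1 − 0.035), i.e. B shrinks by the factor (1+r)·0.965 = 0.98245.
This holds for months 1–176. Entering month 177 the balance is £697.83; 3.5% of the post-interest balance is now below £25.00, so the flat £25.00 minimum applies from here.
From month 177 a fixed £25.00 at rate r clears £697.83 in 40 more payments. Total: 176 + 40 = 216 months.

216 months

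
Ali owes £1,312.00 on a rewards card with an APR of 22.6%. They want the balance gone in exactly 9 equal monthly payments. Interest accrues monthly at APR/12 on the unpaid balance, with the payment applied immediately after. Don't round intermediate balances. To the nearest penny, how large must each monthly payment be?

£159.85

Monthly rate r = 22.6%/12 = 1.88333% = 0.0188333.
Level-payment amortization: P = B₀·r / (1 − (1+r)^(−n)) = 1312.00·0.0188333 / (1 − 1.01883^(−9)).
Denominator 1 − (1+r)^(−9) = 0.154581609.
P = 24.7093 / 0.154581609 ≈ 159.85.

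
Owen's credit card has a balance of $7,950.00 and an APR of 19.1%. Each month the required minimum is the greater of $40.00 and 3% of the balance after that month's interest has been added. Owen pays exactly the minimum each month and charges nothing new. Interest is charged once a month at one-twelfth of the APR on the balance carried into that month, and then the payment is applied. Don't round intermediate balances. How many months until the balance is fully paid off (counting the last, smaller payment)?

170 months

Monthly rate r = 19.1%/12 = 1.59167% = 0.0159167.
While 3% of the post-interest balance exceeds $40.00, each month B ← (B·(1+r))·(1 − 0.03), i.e. B shrinks by the factor (1+r)·0.97 = 0.98544.
This holds for months 1–123. Entering month 124 the balance is $1,308.68; 3% of the post-interest balance is now below $40.00, so the flat $40.00 minimum applies from here.
From month 124 a fixed $40.00 at rate r clears $1,308.68 in 47 more payments. Total: 123 + 47 = 170 months.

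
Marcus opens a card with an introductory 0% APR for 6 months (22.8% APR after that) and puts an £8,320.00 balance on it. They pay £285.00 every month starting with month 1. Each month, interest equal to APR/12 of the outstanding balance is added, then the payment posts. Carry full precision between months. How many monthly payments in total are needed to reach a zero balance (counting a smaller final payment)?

Promo months 1–6 at r₀ = 0%/12 = 0; months 7+ at r₁ = 22.8%/12 = 0.019.
After month 6 (no interest yet): B = £8,320.00 − 6·£285.00 = £6,610.00.
Then at r₁ with £285.00/mo: n₂ = −ln(1 − r₁·B/P)/ln(1+r₁) ≈ 30.87 → 31 more payments.

37 payments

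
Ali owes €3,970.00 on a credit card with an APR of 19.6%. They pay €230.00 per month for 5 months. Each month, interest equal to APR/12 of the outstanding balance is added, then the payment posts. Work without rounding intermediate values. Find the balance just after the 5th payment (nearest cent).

Monthly rate r = 19.6%/12 = 1.63333% = 0.0163333.
Each month: B ← B·(1+r) − €230.00.
Month 1: interest €64.84; balance after payment €3,804.84.
Month 2: interest €62.15; balance after payment €3,636.99.
Month 3: interest €59.40; balance after payment €3,466.39.
Month 4: interest €56.62; balance after payment €3,293.01.
Month 5: interest €53.79; balance after payment €3,116.80.

€3,116.80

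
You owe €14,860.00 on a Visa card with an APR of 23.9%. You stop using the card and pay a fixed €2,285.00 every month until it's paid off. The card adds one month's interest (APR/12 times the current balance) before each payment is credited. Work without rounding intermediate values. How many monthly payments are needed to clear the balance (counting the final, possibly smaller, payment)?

8 payments

Monthly rate r = 23.9%/12 = 1.99167% = 0.0199167.
Recurrence: B ← B·(1+r) − €2,285.00.
Month 1: interest €295.96; balance after payment €12,870.96.
Month 2: interest €256.35; balance after payment €10,842.31.
Closed form: n = −ln(1 − rB₀/P)/ln(1+r) = −ln(0.87048)/ln(1.01992) ≈ 7.034, so the balance reaches zero during payment 8.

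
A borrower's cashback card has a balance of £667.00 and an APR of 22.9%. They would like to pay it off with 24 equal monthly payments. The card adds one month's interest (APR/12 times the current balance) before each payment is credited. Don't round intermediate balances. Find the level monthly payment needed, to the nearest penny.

Monthly rate r = 22.9%/12 = 1.90833% = 0.0190833.
Level-payment amortization: P = B₀·r / (1 − (1+r)^(−n)) = 667.00·0.0190833 / (1 − 1.01908^(−24)).
Denominator 1 − (1+r)^(−24) = 0.364717013.
P = 12.7286 / 0.364717013 ≈ 34.90.

£34.90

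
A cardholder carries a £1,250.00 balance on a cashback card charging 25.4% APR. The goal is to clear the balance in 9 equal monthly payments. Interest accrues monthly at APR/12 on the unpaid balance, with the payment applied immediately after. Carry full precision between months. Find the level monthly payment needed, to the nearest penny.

£154.00

Monthly rate r = 25.4%/12 = 2.11667% = 0.0211667.
Level-payment amortization: P = B₀·r / (1 − (1+r)^(−n)) = 1250.00·0.0211667 / (1 − 1.02117^(−9)).
Denominator 1 − (1+r)^(−9) = 0.171809336.
P = 26.4583 / 0.171809336 ≈ 154.00.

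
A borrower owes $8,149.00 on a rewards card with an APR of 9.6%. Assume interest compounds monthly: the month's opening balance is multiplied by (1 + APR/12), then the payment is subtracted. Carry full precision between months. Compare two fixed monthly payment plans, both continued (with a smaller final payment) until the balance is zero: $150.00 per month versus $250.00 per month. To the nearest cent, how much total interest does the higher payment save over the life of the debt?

Monthly rate r = 9.6%/12 = 0.8% = 0.008.
At $150.00/mo: n = ⌈−ln(1 − rB₀/P)/ln(1+r)⌉ = 72 payments (last $84.96); total interest = total paid − $8,149.00 = $2,585.96.
At $250.00/mo: 38 payments (last $229.78); total interest $1,330.78.
Interest saved = $2,585.96 − $1,330.78 = $1,255.18.

$1,255.18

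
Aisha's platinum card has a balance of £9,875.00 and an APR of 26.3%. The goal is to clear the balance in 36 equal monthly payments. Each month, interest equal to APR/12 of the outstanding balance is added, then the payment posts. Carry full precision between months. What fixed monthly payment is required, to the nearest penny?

Monthly rate r = 26.3%/12 = 2.19167% = 0.0219167.
Level-payment amortization: P = B₀·r / (1 − (1+r)^(−n)) = 9875.00·0.0219167 / (1 − 1.02192^(−36)).
Denominator 1 − (1+r)^(−36) = 0.541813129.
P = 216.427 / 0.541813129 ≈ 399.45.

£399.45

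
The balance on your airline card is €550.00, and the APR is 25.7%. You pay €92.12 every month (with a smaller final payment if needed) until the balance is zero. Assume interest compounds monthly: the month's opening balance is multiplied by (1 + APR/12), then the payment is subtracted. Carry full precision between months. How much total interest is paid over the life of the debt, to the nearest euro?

€45

Monthly rate r = 25.7%/12 = 2.14167% = 0.0214167.
Payoff takes n = ⌈−ln(1 − rB₀/P)/ln(1+r)⌉ = ⌈6.456⌉ = 7 payments; the last is €42.28.
Total paid = 6·€92.12 + €42.28 = €595.00.
Total interest = total paid − principal = €595.00 − €550.00 = €45.00.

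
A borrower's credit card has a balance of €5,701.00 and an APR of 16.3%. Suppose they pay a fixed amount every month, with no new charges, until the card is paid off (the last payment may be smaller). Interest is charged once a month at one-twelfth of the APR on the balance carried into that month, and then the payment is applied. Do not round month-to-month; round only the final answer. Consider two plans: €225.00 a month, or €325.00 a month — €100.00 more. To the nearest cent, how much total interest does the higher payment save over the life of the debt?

€479.05

Monthly rate r = 16.3%/12 = 1.35833% = 0.0135833.
At €225.00/mo: n = ⌈−ln(1 − rB₀/P)/ln(1+r)⌉ = 32 payments (last €60.45); total interest = total paid − €5,701.00 = €1,334.45.
At €325.00/mo: 21 payments (last €56.40); total interest €855.40.
Interest saved = €1,334.45 − €855.40 = €479.05.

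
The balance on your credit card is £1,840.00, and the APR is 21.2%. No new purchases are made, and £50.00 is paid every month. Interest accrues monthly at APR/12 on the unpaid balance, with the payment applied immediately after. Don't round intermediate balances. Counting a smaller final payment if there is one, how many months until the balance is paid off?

Monthly rate r = 21.2%/12 = 1.76667% = 0.0176667.
Recurrence: B ← B·(1+r) − £50.00.
Month 1: interest £32.51; balance after payment £1,822.51.
Month 2: interest £32.20; balance after payment £1,804.70.
Closed form: n = −ln(1 − rB₀/P)/ln(1+r) = −ln(0.34987)/ln(1.01767) ≈ 59.969, so the balance reaches zero during payment 60.

60 payments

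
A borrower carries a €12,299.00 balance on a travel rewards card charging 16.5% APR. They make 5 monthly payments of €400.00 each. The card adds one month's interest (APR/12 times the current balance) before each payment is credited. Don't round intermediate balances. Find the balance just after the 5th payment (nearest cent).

€11,112.37

Monthly rate r = 16.5%/12 = 1.375% = 0.01375.
Each month: B ← B·(1+r) − €400.00.
Month 1: interest €169.11; balance after payment €12,068.11.
Month 2: interest €165.94; balance after payment €11,834.05.
Month 3: interest €162.72; balance after payment €11,596.77.
Month 4: interest €159.46; balance after payment €11,356.22.
Month 5: interest €156.15; balance after payment €11,112.37.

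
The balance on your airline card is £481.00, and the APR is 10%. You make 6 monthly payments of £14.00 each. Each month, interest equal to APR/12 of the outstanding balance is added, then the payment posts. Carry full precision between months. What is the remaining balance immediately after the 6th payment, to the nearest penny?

Monthly rate r = 10%/12 = 0.833333% = 0.00833333.
Each month: B ← B·(1+r) − £14.00.
Month 1: interest £4.01; balance after payment £471.01.
Month 2: interest £3.93; balance after payment £460.93.
Month 3: interest £3.84; balance after payment £450.77.
Month 4: interest £3.76; balance after payment £440.53.
Month 5: interest £3.67; balance after payment £430.20.
Month 6: interest £3.59; balance after payment £419.79.

£419.79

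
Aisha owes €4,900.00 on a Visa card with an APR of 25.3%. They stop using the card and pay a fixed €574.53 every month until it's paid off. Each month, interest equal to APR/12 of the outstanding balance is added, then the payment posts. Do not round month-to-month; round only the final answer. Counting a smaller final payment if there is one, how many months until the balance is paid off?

10 months

Monthly rate r = 25.3%/12 = 2.10833% = 0.0210833.
Recurrence: B ← B·(1+r) − €574.53.
Month 1: interest €103.31; balance after payment €4,428.78.
Month 2: interest €93.37; balance after payment €3,947.62.
Closed form: n = −ln(1 − rB₀/P)/ln(1+r) = −ln(0.82019)/ln(1.02108) ≈ 9.501, so the balance reaches zero during payment 10.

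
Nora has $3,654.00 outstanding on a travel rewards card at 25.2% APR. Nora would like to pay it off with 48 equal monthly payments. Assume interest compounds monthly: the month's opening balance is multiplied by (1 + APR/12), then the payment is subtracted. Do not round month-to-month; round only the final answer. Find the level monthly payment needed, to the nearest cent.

Monthly rate r = 25.2%/12 = 2.1% = 0.021.
Level-payment amortization: P = B₀·r / (1 − (1+r)^(−n)) = 3654.00·0.021 / (1 − 1.021^(−48)).
Denominator 1 − (1+r)^(−48) = 0.631222531.
P = 76.734 / 0.631222531 ≈ 121.56.

$121.56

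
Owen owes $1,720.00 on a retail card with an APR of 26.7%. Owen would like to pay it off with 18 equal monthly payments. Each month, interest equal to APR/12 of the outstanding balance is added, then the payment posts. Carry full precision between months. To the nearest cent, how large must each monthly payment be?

$117.01

Monthly rate r = 26.7%/12 = 2.225% = 0.02225.
Level-payment amortization: P = B₀·r / (1 − (1+r)^(−n)) = 1720.00·0.02225 / (1 − 1.02225^(−18)).
Denominator 1 − (1+r)^(−18) = 0.327066957.
P = 38.27 / 0.327066957 ≈ 117.01.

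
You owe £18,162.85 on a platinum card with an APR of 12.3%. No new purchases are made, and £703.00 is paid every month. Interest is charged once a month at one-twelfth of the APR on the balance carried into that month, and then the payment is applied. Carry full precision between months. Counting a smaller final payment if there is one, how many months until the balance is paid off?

31 months

Monthly rate r = 12.3%/12 = 1.025% = 0.01025.
Recurrence: B ← B·(1+r) − £703.00.
Month 1: interest £186.17; balance after payment £17,646.02.
Month 2: interest £180.87; balance after payment £17,123.89.
Closed form: n = −ln(1 − rB₀/P)/ln(1+r) = −ln(0.73518)/ln(1.01025) ≈ 30.167, so the balance reaches zero during payment 31.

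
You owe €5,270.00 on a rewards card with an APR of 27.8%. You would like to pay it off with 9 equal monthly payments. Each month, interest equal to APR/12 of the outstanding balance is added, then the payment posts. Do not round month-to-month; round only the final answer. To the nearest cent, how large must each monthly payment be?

Monthly rate r = 27.8%/12 = 2.31667% = 0.0231667.
Level-payment amortization: P = B₀·r / (1 − (1+r)^(−n)) = 5270.00·0.0231667 / (1 − 1.02317^(−9)).
Denominator 1 − (1+r)^(−9) = 0.18626583.
P = 122.088 / 0.18626583 ≈ 655.45.

€655.45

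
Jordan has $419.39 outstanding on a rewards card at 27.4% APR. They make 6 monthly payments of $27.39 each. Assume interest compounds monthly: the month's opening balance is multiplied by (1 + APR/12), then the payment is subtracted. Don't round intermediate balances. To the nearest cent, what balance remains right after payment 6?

$306.22

Monthly rate r = 27.4%/12 = 2.28333% = 0.0228333.
Each month: B ← B·(1+r) − $27.39.
Month 1: interest $9.58; balance after payment $401.58.
Month 2: interest $9.17; balance after payment $383.36.
Month 3: interest $8.75; balance after payment $364.72.
Month 4: interest $8.33; balance after payment $345.66.
Month 5: interest $7.89; balance after payment $326.16.
Month 6: interest $7.45; balance after payment $306.22.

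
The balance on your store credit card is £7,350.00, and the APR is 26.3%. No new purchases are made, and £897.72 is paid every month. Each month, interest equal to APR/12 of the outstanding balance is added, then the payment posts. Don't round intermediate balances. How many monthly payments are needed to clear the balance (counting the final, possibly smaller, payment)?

Monthly rate r = 26.3%/12 = 2.19167% = 0.0219167.
Recurrence: B ← B·(1+r) − £897.72.
Month 1: interest £161.09; balance after payment £6,613.37.
Month 2: interest £144.94; balance after payment £5,860.59.
Closed form: n = −ln(1 − rB₀/P)/ln(1+r) = −ln(0.82056)/ln(1.02192) ≈ 9.122, so the balance reaches zero during payment 10.

10 months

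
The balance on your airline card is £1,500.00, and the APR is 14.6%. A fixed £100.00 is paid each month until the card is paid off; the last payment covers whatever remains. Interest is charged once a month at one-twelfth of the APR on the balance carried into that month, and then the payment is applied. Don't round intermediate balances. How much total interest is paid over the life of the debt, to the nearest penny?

£166.39

Monthly rate r = 14.6%/12 = 1.21667% = 0.0121667.
Payoff takes n = ⌈−ln(1 − rB₀/P)/ln(1+r)⌉ = ⌈16.663⌉ = 17 payments; the last is £66.39.
Total paid = 16·£100.00 + £66.39 = £1,666.39.
Total interest = total paid − principal = £1,666.39 − £1,500.00 = £166.39.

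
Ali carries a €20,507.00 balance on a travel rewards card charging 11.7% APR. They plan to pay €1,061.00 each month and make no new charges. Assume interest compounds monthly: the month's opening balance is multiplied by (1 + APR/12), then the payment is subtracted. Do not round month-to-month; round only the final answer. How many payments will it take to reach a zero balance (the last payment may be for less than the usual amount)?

Monthly rate r = 11.7%/12 = 0.975% = 0.00975.
Recurrence: B ← B·(1+r) − €1,061.00.
Month 1: interest €199.94; balance after payment €19,645.94.
Month 2: interest €191.55; balance after payment €18,776.49.
Closed form: n = −ln(1 − rB₀/P)/ln(1+r) = −ln(0.81155)/ln(1.00975) ≈ 21.520, so the balance reaches zero during payment 22.

22 months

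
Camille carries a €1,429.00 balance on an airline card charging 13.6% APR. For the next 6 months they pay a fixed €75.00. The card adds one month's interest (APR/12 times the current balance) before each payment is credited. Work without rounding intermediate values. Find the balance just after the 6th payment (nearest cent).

€1,066.02

Monthly rate r = 13.6%/12 = 1.13333% = 0.0113333.
Each month: B ← B·(1+r) − €75.00.
Month 1: interest €16.20; balance after payment €1,370.20.
Month 2: interest €15.53; balance after payment €1,310.72.
Month 3: interest €14.85; balance after payment €1,250.58.
Month 4: interest €14.17; balance after payment €1,189.75.
Month 5: interest €13.48; balance after payment €1,128.24.
Month 6: interest €12.79; balance after payment €1,066.02.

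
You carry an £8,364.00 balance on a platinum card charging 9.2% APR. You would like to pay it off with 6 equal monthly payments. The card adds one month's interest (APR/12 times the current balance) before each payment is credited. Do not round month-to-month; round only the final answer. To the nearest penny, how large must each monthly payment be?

Monthly rate r = 9.2%/12 = 0.766667% = 0.00766667.
Level-payment amortization: P = B₀·r / (1 − (1+r)^(−n)) = 8364.00·0.00766667 / (1 − 1.00767^(−6)).
Denominator 1 − (1+r)^(−6) = 0.0447904732.
P = 64.124 / 0.0447904732 ≈ 1431.64.

£1,431.64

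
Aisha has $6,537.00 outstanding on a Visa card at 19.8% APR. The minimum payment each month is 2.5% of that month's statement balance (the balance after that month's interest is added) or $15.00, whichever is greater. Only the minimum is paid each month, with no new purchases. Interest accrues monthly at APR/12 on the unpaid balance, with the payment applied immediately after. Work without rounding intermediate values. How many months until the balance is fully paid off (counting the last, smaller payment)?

Monthly rate r = 19.8%/12 = 1.65% = 0.0165.
While 2.5% of the post-interest balance exceeds $15.00, each month B ← (B·(1+r))·(1 − 0.025), i.e. B shrinks by the factor (1+r)·0.975 = 0.99109.
This holds for months 1–269. Entering month 270 the balance is $588.17; 2.5% of the post-interest balance is now below $15.00, so the flat $15.00 minimum applies from here.
From month 270 a fixed $15.00 at rate r clears $588.17 in 64 more payments. Total: 269 + 64 = 333 months.

333 months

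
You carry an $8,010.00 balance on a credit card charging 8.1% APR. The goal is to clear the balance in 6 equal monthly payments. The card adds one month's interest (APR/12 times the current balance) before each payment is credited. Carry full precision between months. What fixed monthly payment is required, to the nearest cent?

Monthly rate r = 8.1%/12 = 0.675% = 0.00675.
Level-payment amortization: P = B₀·r / (1 − (1+r)^(−n)) = 8010.00·0.00675 / (1 − 1.00675^(−6)).
Denominator 1 − (1+r)^(−6) = 0.039560152.
P = 54.0675 / 0.039560152 ≈ 1366.72.

$1,366.72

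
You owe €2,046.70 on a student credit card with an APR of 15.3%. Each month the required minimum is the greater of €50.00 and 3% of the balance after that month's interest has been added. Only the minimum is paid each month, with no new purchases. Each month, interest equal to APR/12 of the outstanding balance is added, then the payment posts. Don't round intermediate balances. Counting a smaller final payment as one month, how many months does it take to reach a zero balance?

Monthly rate r = 15.3%/12 = 1.275% = 0.01275.
While 3% of the post-interest balance exceeds €50.00, each month B ← (B·(1+r))·(1 − 0.03), i.e. B shrinks by the factor (1+r)·0.97 = 0.98237.
This holds for months 1–13. Entering month 14 the balance is €1,624.11; 3% of the post-interest balance is now below €50.00, so the flat €50.00 minimum applies from here.
From month 14 a fixed €50.00 at rate r clears €1,624.11 in 43 more payments. Total: 13 + 43 = 56 months.

56 months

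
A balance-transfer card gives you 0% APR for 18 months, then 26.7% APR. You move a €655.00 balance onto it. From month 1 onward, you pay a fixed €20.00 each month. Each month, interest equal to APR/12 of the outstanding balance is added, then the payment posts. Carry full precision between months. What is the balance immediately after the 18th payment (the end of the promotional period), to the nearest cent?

€295.00

Promo months 1–18 at r₀ = 0%/12 = 0; months 19+ at r₁ = 26.7%/12 = 0.02225.
After month 18 (no interest yet): B = €655.00 − 18·€20.00 = €295.00.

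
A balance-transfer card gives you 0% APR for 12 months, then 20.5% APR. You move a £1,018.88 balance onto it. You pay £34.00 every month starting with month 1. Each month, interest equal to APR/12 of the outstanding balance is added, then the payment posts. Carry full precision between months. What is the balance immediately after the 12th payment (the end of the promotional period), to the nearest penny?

£610.88

Promo months 1–12 at r₀ = 0%/12 = 0; months 13+ at r₁ = 20.5%/12 = 0.0170833.
After month 12 (no interest yet): B = £1,018.88 − 12·£34.00 = £610.88.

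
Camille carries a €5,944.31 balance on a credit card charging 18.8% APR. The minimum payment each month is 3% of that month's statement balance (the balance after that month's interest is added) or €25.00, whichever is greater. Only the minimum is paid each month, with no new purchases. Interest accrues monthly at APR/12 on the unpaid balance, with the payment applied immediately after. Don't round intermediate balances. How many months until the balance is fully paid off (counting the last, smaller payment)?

Monthly rate r = 18.8%/12 = 1.56667% = 0.0156667.
While 3% of the post-interest balance exceeds €25.00, each month B ← (B·(1+r))·(1 − 0.03), i.e. B shrinks by the factor (1+r)·0.97 = 0.9852.
This holds for months 1–133. Entering month 134 the balance is €817.81; 3% of the post-interest balance is now below €25.00, so the flat €25.00 minimum applies from here.
From month 134 a fixed €25.00 at rate r clears €817.81 in 47 more payments. Total: 133 + 47 = 180 months.

180 months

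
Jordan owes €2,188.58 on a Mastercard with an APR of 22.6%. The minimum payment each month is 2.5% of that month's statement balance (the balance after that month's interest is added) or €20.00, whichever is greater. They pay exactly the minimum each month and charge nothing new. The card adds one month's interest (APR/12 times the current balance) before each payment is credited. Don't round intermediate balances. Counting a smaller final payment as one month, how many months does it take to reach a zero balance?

226 months

Monthly rate r = 22.6%/12 = 1.88333% = 0.0188333.
While 2.5% of the post-interest balance exceeds €20.00, each month B ← (B·(1+r))·(1 − 0.025), i.e. B shrinks by the factor (1+r)·0.975 = 0.99336.
This holds for months 1–154. Entering month 155 the balance is €784.80; 2.5% of the post-interest balance is now below €20.00, so the flat €20.00 minimum applies from here.
From month 155 a fixed €20.00 at rate r clears €784.80 in 72 more payments. Total: 154 + 72 = 226 months.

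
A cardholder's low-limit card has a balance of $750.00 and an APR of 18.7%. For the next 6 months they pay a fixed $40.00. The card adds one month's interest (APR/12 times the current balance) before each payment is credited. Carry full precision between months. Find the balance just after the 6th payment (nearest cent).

$573.37

Monthly rate r = 18.7%/12 = 1.55833% = 0.0155833.
Each month: B ← B·(1+r) − $40.00.
Month 1: interest $11.69; balance after payment $721.69.
Month 2: interest $11.25; balance after payment $692.93.
Month 3: interest $10.80; balance after payment $663.73.
Month 4: interest $10.34; balance after payment $634.08.
Month 5: interest $9.88; balance after payment $603.96.
Month 6: interest $9.41; balance after payment $573.37.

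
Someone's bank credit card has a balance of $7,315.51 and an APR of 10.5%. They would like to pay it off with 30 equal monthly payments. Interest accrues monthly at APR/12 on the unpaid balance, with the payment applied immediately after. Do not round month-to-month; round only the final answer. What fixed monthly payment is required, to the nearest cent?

Monthly rate r = 10.5%/12 = 0.875% = 0.00875.
Level-payment amortization: P = B₀·r / (1 − (1+r)^(−n)) = 7315.51·0.00875 / (1 − 1.00875^(−30)).
Denominator 1 − (1+r)^(−30) = 0.22999496.
P = 64.0107 / 0.22999496 ≈ 278.31.

$278.31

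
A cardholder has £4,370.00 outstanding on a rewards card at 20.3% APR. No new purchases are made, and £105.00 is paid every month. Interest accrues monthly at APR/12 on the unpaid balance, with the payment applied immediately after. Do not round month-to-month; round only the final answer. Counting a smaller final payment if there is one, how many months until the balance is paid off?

73 payments

Monthly rate r = 20.3%/12 = 1.69167% = 0.0169167.
Recurrence: B ← B·(1+r) − £105.00.
Month 1: interest £73.93; balance after payment £4,338.93.
Month 2: interest £73.40; balance after payment £4,307.33.
Closed form: n = −ln(1 − rB₀/P)/ln(1+r) = −ln(0.29594)/ln(1.01692) ≈ 72.582, so the balance reaches zero during payment 73.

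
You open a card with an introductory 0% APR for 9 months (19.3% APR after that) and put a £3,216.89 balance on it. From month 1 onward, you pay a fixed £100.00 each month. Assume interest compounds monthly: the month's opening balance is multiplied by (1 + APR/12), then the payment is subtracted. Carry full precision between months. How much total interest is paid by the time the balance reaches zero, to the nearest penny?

Promo months 1–9 at r₀ = 0%/12 = 0; months 10+ at r₁ = 19.3%/12 = 0.0160833.
After month 9 (no interest yet): B = £3,216.89 − 9·£100.00 = £2,316.89.
Then at r₁ with £100.00/mo: n₂ = −ln(1 − r₁·B/P)/ln(1+r₁) ≈ 29.22 → 30 more payments.
Total paid = 38·£100.00 + £22.19 = £3,822.19; interest = £3,822.19 − £3,216.89 = £605.30.

£605.30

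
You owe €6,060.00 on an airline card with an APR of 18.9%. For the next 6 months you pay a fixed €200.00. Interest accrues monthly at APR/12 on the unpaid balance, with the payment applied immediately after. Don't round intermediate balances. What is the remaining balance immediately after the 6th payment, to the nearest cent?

€5,407.44

Monthly rate r = 18.9%/12 = 1.575% = 0.01575.
Each month: B ← B·(1+r) − €200.00.
Month 1: interest €95.45; balance after payment €5,955.44.
Month 2: interest €93.80; balance after payment €5,849.24.
Month 3: interest €92.13; balance after payment €5,741.37.
Month 4: interest €90.43; balance after payment €5,631.80.
Month 5: interest €88.70; balance after payment €5,520.50.
Month 6: interest €86.95; balance after payment €5,407.44.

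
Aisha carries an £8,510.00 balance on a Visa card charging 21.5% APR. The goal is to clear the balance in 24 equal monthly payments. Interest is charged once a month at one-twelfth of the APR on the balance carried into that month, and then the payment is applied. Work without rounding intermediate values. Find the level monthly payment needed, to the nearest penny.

£439.38

Monthly rate r = 21.5%/12 = 1.79167% = 0.0179167.
Level-payment amortization: P = B₀·r / (1 − (1+r)^(−n)) = 8510.00·0.0179167 / (1 − 1.01792^(−24)).
Denominator 1 − (1+r)^(−24) = 0.347009905.
P = 152.471 / 0.347009905 ≈ 439.38.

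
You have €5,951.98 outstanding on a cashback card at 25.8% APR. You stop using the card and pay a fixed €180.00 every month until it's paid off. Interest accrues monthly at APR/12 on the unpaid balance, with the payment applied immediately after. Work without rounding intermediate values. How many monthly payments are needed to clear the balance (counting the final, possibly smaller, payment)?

59 payments

Monthly rate r = 25.8%/12 = 2.15% = 0.0215.
Recurrence: B ← B·(1+r) − €180.00.
Month 1: interest €127.97; balance after payment €5,899.95.
Month 2: interest €126.85; balance after payment €5,846.80.
Closed form: n = −ln(1 − rB₀/P)/ln(1+r) = −ln(0.28907)/ln(1.0215) ≈ 58.343, so the balance reaches zero during payment 59.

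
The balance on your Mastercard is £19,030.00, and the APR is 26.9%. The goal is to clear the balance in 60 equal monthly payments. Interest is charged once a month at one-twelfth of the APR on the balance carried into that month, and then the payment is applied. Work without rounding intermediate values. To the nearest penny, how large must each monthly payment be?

Monthly rate r = 26.9%/12 = 2.24167% = 0.0224167.
Level-payment amortization: P = B₀·r / (1 − (1+r)^(−n)) = 19030.00·0.0224167 / (1 − 1.02242^(−60)).
Denominator 1 − (1+r)^(−60) = 0.735561445.
P = 426.589 / 0.735561445 ≈ 579.95.

£579.95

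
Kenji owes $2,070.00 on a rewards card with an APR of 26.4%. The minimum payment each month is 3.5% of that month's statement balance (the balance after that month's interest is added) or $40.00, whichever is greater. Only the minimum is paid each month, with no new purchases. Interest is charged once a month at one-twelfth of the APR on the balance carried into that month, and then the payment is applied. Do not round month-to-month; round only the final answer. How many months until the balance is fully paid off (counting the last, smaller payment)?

Monthly rate r = 26.4%/12 = 2.2% = 0.022.
While 3.5% of the post-interest balance exceeds $40.00, each month B ← (B·(1+r))·(1 − 0.035), i.e. B shrinks by the factor (1+r)·0.965 = 0.98623.
This holds for months 1–45. Entering month 46 the balance is $1,109.15; 3.5% of the post-interest balance is now below $40.00, so the flat $40.00 minimum applies from here.
From month 46 a fixed $40.00 at rate r clears $1,109.15 in 44 more payments. Total: 45 + 44 = 89 months.

89 months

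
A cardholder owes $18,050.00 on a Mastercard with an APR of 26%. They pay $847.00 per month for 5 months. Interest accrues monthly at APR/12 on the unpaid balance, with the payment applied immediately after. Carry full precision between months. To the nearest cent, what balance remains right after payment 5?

Monthly rate r = 26%/12 = 2.16667% = 0.0216667.
Each month: B ← B·(1+r) − $847.00.
Month 1: interest $391.08; balance after payment $17,594.08.
Month 2: interest $381.21; balance after payment $17,128.29.
Month 3: interest $371.11; balance after payment $16,652.40.
Month 4: interest $360.80; balance after payment $16,166.20.
Month 5: interest $350.27; balance after payment $15,669.47.

$15,669.47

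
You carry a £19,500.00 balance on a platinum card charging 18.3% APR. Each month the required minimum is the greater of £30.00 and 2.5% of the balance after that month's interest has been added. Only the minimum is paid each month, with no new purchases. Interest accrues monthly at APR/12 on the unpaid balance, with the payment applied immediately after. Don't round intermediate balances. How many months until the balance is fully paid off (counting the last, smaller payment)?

Monthly rate r = 18.3%/12 = 1.525% = 0.01525.
While 2.5% of the post-interest balance exceeds £30.00, each month B ← (B·(1+r))·(1 − 0.025), i.e. B shrinks by the factor (1+r)·0.975 = 0.98987.
This holds for months 1–276. Entering month 277 the balance is £1,173.43; 2.5% of the post-interest balance is now below £30.00, so the flat £30.00 minimum applies from here.
From month 277 a fixed £30.00 at rate r clears £1,173.43 in 60 more payments. Total: 276 + 60 = 336 months.

336 months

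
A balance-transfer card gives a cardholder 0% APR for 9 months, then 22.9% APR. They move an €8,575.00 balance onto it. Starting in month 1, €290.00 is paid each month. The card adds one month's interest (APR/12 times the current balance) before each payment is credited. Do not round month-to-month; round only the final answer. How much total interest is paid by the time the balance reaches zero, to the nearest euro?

Promo months 1–9 at r₀ = 0%/12 = 0; months 10+ at r₁ = 22.9%/12 = 0.0190833.
After month 9 (no interest yet): B = €8,575.00 − 9·€290.00 = €5,965.00.
Then at r₁ with €290.00/mo: n₂ = −ln(1 − r₁·B/P)/ln(1+r₁) ≈ 26.37 → 27 more payments.
Total paid = 35·€290.00 + €107.28 = €10,257.28; interest = €10,257.28 − €8,575.00 = €1,682.28.

€1,682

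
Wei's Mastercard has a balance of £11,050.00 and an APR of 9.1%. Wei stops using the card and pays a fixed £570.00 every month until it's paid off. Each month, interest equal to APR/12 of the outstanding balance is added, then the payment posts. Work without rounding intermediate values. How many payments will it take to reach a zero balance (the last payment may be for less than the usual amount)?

22 payments

Monthly rate r = 9.1%/12 = 0.758333% = 0.00758333.
Recurrence: B ← B·(1+r) − £570.00.
Month 1: interest £83.80; balance after payment £10,563.80.
Month 2: interest £80.11; balance after payment £10,073.90.
Closed form: n = −ln(1 − rB₀/P)/ln(1+r) = −ln(0.85299)/ln(1.00758) ≈ 21.047, so the balance reaches zero during payment 22.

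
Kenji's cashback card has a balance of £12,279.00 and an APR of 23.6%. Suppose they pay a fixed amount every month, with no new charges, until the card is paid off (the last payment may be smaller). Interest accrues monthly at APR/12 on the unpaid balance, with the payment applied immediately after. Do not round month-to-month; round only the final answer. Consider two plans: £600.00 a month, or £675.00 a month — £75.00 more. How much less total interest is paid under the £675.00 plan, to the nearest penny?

Monthly rate r = 23.6%/12 = 1.96667% = 0.0196667.
At £600.00/mo: n = ⌈−ln(1 − rB₀/P)/ln(1+r)⌉ = 27 payments (last £266.22); total interest = total paid − £12,279.00 = £3,587.22.
At £675.00/mo: 23 payments (last £497.72); total interest £3,068.72.
Interest saved = £3,587.22 − £3,068.72 = £518.50.

£518.50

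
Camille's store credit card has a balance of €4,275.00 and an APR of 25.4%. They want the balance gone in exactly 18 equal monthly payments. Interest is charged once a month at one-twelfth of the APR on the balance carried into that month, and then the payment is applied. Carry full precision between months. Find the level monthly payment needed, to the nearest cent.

€288.08

Monthly rate r = 25.4%/12 = 2.11667% = 0.0211667.
Level-payment amortization: P = B₀·r / (1 − (1+r)^(−n)) = 4275.00·0.0211667 / (1 − 1.02117^(−18)).
Denominator 1 − (1+r)^(−18) = 0.314100224.
P = 90.4875 / 0.314100224 ≈ 288.08.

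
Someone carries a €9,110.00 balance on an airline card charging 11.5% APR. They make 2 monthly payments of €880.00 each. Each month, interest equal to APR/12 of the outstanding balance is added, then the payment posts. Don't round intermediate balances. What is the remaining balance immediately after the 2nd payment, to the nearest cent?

Monthly rate r = 11.5%/12 = 0.958333% = 0.00958333.
Each month: B ← B·(1+r) − €880.00.
Month 1: interest €87.30; balance after payment €8,317.30.
Month 2: interest €79.71; balance after payment €7,517.01.

€7,517.01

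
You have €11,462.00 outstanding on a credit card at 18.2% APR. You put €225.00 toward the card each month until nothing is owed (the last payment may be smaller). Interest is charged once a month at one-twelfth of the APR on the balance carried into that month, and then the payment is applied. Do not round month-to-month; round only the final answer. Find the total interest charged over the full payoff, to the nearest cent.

€10,677.71

Monthly rate r = 18.2%/12 = 1.51667% = 0.0151667.
Payoff takes n = ⌈−ln(1 − rB₀/P)/ln(1+r)⌉ = ⌈98.397⌉ = 99 payments; the last is €89.71.
Total paid = 98·€225.00 + €89.71 = €22,139.71.
Total interest = total paid − principal = €22,139.71 − €11,462.00 = €10,677.71.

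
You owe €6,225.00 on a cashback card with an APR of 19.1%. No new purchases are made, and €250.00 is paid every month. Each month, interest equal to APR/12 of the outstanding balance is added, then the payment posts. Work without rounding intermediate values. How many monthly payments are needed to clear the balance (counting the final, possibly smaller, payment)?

Monthly rate r = 19.1%/12 = 1.59167% = 0.0159167.
Recurrence: B ← B·(1+r) − €250.00.
Month 1: interest €99.08; balance after payment €6,074.08.
Month 2: interest €96.68; balance after payment €5,920.76.
Closed form: n = −ln(1 − rB₀/P)/ln(1+r) = −ln(0.60367)/ln(1.01592) ≈ 31.962, so the balance reaches zero during payment 32.

32 months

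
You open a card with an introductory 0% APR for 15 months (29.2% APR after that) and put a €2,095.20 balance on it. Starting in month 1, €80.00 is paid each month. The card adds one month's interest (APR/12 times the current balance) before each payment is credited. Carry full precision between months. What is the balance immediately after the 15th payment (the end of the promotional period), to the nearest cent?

€895.20

Promo months 1–15 at r₀ = 0%/12 = 0; months 16+ at r₁ = 29.2%/12 = 0.0243333.
After month 15 (no interest yet): B = €2,095.20 − 15·€80.00 = €895.20.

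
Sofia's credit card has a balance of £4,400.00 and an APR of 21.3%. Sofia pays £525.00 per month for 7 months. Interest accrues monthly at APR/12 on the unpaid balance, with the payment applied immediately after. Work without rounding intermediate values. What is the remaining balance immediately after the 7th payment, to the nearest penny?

Monthly rate r = 21.3%/12 = 1.775% = 0.01775.
Each month: B ← B·(1+r) − £525.00.
Month 1: interest £78.10; balance after payment £3,953.10.
Month 2: interest £70.17; balance after payment £3,498.27.
Month 3: interest £62.09; balance after payment £3,035.36.
Month 4: interest £53.88; balance after payment £2,564.24.
Month 5: interest £45.52; balance after payment £2,084.75.
Month 6: interest £37.00; balance after payment £1,596.76.
Month 7: interest £28.34; balance after payment £1,100.10.

£1,100.10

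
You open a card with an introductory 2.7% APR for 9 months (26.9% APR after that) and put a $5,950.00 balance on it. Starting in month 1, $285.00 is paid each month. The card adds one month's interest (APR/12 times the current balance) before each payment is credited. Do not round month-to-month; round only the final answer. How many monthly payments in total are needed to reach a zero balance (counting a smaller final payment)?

Promo months 1–9 at r₀ = 2.7%/12 = 0.00225; months 10+ at r₁ = 26.9%/12 = 0.0224167.
After month 9: iterate B ← B·(1+r₀) − $285.00 for 9 months → $3,483.37.
Then at r₁ with $285.00/mo: n₂ = −ln(1 − r₁·B/P)/ln(1+r₁) ≈ 14.44 → 15 more payments.

24 payments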